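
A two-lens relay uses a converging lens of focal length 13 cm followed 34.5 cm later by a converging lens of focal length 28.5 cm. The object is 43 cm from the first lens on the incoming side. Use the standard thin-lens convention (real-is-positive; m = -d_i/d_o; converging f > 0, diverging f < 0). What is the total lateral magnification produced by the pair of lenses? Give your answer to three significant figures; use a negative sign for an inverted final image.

-0.978

First lens: d_i1 = 1/(1/13 - 1/43) = 18.633 cm.
m_1 = -(18.633)/43 = -0.4333.
The intermediate image is 18.633 cm to the right of lens 1, so d_o2 = L - d_i1 = 34.5 - 18.633 = 15.867 cm.
Second lens: d_i2 = 1/(1/28.5 - 1/(15.867)) = -35.794 cm.
m_2 = -(-35.794)/(15.867) = 2.2559.
Total m = m_1 x m_2 = (-0.4333)(2.2559) = -0.9776.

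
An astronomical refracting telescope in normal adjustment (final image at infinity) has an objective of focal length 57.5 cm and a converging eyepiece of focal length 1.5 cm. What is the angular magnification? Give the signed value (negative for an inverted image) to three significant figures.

-38.3

M = -f_obj/f_eye = -57.5/(1.5) = -38.333.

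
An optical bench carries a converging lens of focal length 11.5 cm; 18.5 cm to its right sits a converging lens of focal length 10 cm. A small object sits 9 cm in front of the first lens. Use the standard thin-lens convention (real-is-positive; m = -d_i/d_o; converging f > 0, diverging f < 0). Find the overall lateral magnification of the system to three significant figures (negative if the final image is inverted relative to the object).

-0.922

Applying the thin-lens equation to the first lens, 1/11.5 = 1/9 + 1/d_i1, which gives d_i1 = -41.400 cm.
Its lateral magnification is m_1 = -d_i1/d_o1 = -(-41.400)/9 = 4.6000.
With d_i1 < 0 the first image is virtual and lies on the object side; the object distance for lens 2 is d_o2 = 18.5 - (-41.400) = 59.900 cm.
Applying the thin-lens equation again with f_2 = 10 cm and d_o2 = 59.900 cm gives d_i2 = 12.004 cm.
m_2 = -(12.004)/(59.900) = -0.2004.
Total m = m_1 x m_2 = (4.6000)(-0.2004) = -0.9218.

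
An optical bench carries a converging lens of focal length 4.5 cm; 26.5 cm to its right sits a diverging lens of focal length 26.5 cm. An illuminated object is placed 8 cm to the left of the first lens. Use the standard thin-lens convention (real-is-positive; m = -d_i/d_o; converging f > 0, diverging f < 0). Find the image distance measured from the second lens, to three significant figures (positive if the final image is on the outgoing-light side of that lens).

-10.1 cm

Applying the thin-lens equation to the first lens, 1/4.5 = 1/8 + 1/d_i1, which gives d_i1 = 10.286 cm.
That image sits 16.214 cm in front of the second lens, so d_o2 = 16.214 cm.
Applying the thin-lens equation again with f_2 = -26.5 cm and d_o2 = 16.214 cm gives d_i2 = -10.059 cm.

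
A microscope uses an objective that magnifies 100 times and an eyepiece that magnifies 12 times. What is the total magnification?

The overall magnification of a compound microscope is the product of the objective and eyepiece magnifications:
M = M_obj x M_eye = 100 x 12 = 1200.

1200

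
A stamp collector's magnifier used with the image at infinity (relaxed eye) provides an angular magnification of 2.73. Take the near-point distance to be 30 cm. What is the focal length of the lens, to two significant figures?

11 cm

For the image at infinity, M = D/f.
f = D/M = 30/2.73 = 10.989 cm.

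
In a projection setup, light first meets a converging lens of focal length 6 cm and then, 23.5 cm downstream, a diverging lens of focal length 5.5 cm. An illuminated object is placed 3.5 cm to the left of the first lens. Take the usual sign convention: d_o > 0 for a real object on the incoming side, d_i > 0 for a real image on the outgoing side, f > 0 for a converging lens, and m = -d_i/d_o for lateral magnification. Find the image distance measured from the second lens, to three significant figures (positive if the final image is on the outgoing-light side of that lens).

-4.69 cm

First lens: d_i1 = 1/(1/6 - 1/3.5) = -8.400 cm.
With d_i1 < 0 the first image is virtual and lies on the object side; the object distance for lens 2 is d_o2 = 23.5 - (-8.400) = 31.900 cm.
Second lens: d_i2 = 1/(1/(-5.5) - 1/(31.900)) = -4.691 cm.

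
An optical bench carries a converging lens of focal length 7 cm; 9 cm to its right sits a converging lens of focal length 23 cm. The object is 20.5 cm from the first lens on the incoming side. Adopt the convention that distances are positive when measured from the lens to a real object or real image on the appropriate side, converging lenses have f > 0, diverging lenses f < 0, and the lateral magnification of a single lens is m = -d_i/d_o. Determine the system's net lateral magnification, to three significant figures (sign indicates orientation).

Lens 1: 1/d_i1 = 1/f_1 - 1/d_o1 = 1/7 - 1/20.5 = 0.09408 cm^-1, so d_i1 = 10.630 cm.
m_1 = -(10.630)/20.5 = -0.5185.
This image would form 10.630 cm past lens 1, i.e. 1.630 cm beyond lens 2, so it is a virtual object for lens 2: d_o2 = 9 - 10.630 = -1.630 cm.
Lens 2: 1/d_i2 = 1/f_2 - 1/d_o2 = 1/23 - 1/(-1.630) = 0.65711 cm^-1, so d_i2 = 1.522 cm.
m_2 = -(1.522)/(-1.630) = 0.9338.
Overall magnification: m = m_1 m_2 = -0.4842.

-0.484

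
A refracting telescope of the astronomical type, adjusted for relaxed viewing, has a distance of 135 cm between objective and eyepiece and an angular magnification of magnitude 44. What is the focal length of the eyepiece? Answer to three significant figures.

3.00 cm

In normal adjustment the tube length equals f_obj + f_eye and |M| = f_obj/f_eye.
So f_obj = 44 f_eye and 44 f_eye + f_eye = 135 cm, giving f_eye = 135/45 = 3.000 cm and f_obj = 132.000 cm.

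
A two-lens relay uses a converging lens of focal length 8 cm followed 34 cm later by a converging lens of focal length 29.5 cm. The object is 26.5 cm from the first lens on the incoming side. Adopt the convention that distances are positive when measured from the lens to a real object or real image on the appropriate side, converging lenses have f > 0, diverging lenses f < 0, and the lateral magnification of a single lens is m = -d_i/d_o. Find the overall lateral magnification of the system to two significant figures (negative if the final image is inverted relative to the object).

Applying the thin-lens equation to the first lens, 1/8 = 1/26.5 + 1/d_i1, which gives d_i1 = 11.459 cm.
Its lateral magnification is m_1 = -d_i1/d_o1 = -(11.459)/26.5 = -0.4324.
The intermediate image is 11.459 cm to the right of lens 1, so d_o2 = L - d_i1 = 34 - 11.459 = 22.541 cm.
Applying the thin-lens equation again with f_2 = 29.5 cm and d_o2 = 22.541 cm gives d_i2 = -95.546 cm.
m_2 = -(-95.546)/(22.541) = 4.2388.
Overall magnification: m = m_1 m_2 = -1.8330.

-1.8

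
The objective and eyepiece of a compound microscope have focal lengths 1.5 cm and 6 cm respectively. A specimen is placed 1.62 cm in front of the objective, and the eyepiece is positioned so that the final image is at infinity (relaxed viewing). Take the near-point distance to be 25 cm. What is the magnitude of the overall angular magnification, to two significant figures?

Objective: 1/d_i = 1/f_obj - 1/d_o = 1/1.5 - 1/1.62 = 0.04938 cm^-1, so d_i = 20.250 cm.
m_obj = -d_i/d_o = -20.250/1.62 = -12.500.
Eyepiece angular magnification (image at infinity): M_eye = D/f_e = 25/6 = 4.167.
Overall M = m_obj x M_eye = (-12.500)(4.167) = -52.08.
|M| = 52.08.

52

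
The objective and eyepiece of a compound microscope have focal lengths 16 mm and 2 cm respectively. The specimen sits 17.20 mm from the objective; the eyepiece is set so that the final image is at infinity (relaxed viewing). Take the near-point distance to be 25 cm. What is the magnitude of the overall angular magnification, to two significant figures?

170

Convert to cm: f_obj = 16 mm = 1.6 cm; d_o = 17.20 mm = 1.72 cm.
Objective: 1/d_i = 1/f_obj - 1/d_o = 1/1.6 - 1/1.72 = 0.04360 cm^-1, so d_i = 22.933 cm.
m_obj = -d_i/d_o = -22.933/1.72 = -13.333.
Eyepiece angular magnification (image at infinity): M_eye = D/f_e = 25/2 = 12.500.
Overall M = m_obj x M_eye = (-13.333)(12.500) = -166.67.
|M| = 166.67.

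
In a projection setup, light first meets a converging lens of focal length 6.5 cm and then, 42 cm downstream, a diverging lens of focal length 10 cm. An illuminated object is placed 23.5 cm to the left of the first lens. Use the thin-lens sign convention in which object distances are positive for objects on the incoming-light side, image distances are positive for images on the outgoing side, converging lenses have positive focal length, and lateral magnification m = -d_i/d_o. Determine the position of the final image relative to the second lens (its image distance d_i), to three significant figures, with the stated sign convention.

-7.68 cm

Lens 1: 1/d_i1 = 1/f_1 - 1/d_o1 = 1/6.5 - 1/23.5 = 0.11129 cm^-1, so d_i1 = 8.985 cm.
Object distance for lens 2: d_o2 = 42 - 8.985 = 33.015 cm.
Lens 2: 1/d_i2 = 1/f_2 - 1/d_o2 = 1/(-10) - 1/(33.015) = -0.13029 cm^-1, so d_i2 = -7.675 cm.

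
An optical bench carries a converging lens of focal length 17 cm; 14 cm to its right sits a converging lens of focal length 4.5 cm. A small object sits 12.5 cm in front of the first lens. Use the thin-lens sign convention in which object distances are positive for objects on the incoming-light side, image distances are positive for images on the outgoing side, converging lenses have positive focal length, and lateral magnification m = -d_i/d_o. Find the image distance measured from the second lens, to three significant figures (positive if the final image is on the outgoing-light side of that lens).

4.86 cm

First lens: d_i1 = 1/(1/17 - 1/12.5) = -47.222 cm.
The intermediate image is virtual, 47.222 cm to the left of lens 1, so d_o2 = L - d_i1 = 14 - (-47.222) = 61.222 cm.
Second lens: d_i2 = 1/(1/4.5 - 1/(61.222)) = 4.857 cm.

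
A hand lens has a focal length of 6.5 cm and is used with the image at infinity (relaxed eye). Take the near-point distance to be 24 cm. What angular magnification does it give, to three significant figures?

M = D/f = 24/6.5 = 3.692.

3.69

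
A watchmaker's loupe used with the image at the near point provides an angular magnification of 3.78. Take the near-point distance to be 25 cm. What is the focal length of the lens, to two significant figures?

For the image at the near point, M = 1 + D/f.
f = D/(M - 1) = 25/(3.78 - 1) = 8.993 cm.

9.0 cm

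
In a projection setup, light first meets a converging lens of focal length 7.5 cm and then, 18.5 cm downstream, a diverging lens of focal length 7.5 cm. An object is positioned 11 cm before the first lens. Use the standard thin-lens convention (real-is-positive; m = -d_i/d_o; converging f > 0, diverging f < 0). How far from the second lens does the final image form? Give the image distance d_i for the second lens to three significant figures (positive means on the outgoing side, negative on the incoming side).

Lens 1: 1/d_i1 = 1/f_1 - 1/d_o1 = 1/7.5 - 1/11 = 0.04242 cm^-1, so d_i1 = 23.571 cm.
This image would form 23.571 cm past lens 1, i.e. 5.071 cm beyond lens 2, so it is a virtual object for lens 2: d_o2 = 18.5 - 23.571 = -5.071 cm.
Lens 2: 1/d_i2 = 1/f_2 - 1/d_o2 = 1/(-7.5) - 1/(-5.071) = 0.06385 cm^-1, so d_i2 = 15.662 cm.

15.7 cm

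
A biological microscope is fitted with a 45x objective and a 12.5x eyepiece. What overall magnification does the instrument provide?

562.5

The overall magnification of a compound microscope is the product of the objective and eyepiece magnifications:
M = M_obj x M_eye = 45 x 12.5 = 562.5.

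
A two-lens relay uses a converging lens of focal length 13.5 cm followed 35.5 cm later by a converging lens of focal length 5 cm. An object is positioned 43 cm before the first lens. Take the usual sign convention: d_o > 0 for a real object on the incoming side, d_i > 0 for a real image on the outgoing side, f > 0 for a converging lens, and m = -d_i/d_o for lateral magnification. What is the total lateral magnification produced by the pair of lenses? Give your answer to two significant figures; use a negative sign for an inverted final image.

0.21

First lens: d_i1 = 1/(1/13.5 - 1/43) = 19.678 cm.
m_1 = -(19.678)/43 = -0.4576.
The intermediate image is 19.678 cm to the right of lens 1, so d_o2 = L - d_i1 = 35.5 - 19.678 = 15.822 cm.
Second lens: d_i2 = 1/(1/5 - 1/(15.822)) = 7.310 cm.
m_2 = -(7.310)/(15.822) = -0.4620.
Total m = m_1 x m_2 = (-0.4576)(-0.4620) = 0.2114.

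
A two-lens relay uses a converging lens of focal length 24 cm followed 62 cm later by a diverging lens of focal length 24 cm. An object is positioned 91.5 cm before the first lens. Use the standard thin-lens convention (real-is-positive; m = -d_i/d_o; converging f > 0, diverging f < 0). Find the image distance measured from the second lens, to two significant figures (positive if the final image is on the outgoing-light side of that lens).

Lens 1: 1/d_i1 = 1/f_1 - 1/d_o1 = 1/24 - 1/91.5 = 0.03074 cm^-1, so d_i1 = 32.533 cm.
The intermediate image is 32.533 cm to the right of lens 1, so d_o2 = L - d_i1 = 62 - 32.533 = 29.467 cm.
Lens 2: 1/d_i2 = 1/f_2 - 1/d_o2 = 1/(-24) - 1/(29.467) = -0.07560 cm^-1, so d_i2 = -13.227 cm.

-13 cm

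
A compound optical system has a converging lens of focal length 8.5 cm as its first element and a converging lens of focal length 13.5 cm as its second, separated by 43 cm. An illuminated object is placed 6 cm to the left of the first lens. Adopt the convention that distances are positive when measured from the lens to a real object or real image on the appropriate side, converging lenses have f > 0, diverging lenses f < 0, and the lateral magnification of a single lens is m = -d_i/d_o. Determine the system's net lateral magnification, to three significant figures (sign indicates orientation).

-0.920

Applying the thin-lens equation to the first lens, 1/8.5 = 1/6 + 1/d_i1, which gives d_i1 = -20.400 cm.
Its lateral magnification is m_1 = -d_i1/d_o1 = -(-20.400)/6 = 3.4000.
The intermediate image is virtual, 20.400 cm to the left of lens 1, so d_o2 = L - d_i1 = 43 - (-20.400) = 63.400 cm.
Applying the thin-lens equation again with f_2 = 13.5 cm and d_o2 = 63.400 cm gives d_i2 = 17.152 cm.
m_2 = -(17.152)/(63.400) = -0.2705.
Total m = m_1 x m_2 = (3.4000)(-0.2705) = -0.9198.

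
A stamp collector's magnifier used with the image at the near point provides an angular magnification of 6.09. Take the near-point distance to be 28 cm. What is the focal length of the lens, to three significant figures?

For the image at the near point, M = 1 + D/f.
f = D/(M - 1) = 28/(6.09 - 1) = 5.501 cm.

5.50 cm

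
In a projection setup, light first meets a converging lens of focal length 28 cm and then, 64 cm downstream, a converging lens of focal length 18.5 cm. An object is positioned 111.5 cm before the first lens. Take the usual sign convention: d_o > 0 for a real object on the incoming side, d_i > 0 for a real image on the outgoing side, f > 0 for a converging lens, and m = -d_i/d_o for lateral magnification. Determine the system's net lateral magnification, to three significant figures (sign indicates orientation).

Lens 1: 1/d_i1 = 1/f_1 - 1/d_o1 = 1/28 - 1/111.5 = 0.02675 cm^-1, so d_i1 = 37.389 cm.
m_1 = -(37.389)/111.5 = -0.3353.
The intermediate image is 37.389 cm to the right of lens 1, so d_o2 = L - d_i1 = 64 - 37.389 = 26.611 cm.
Lens 2: 1/d_i2 = 1/f_2 - 1/d_o2 = 1/18.5 - 1/(26.611) = 0.01648 cm^-1, so d_i2 = 60.697 cm.
m_2 = -(60.697)/(26.611) = -2.2809.
The system's lateral magnification is m_1 m_2 = (-0.3353)(-2.2809) = 0.7649.

0.765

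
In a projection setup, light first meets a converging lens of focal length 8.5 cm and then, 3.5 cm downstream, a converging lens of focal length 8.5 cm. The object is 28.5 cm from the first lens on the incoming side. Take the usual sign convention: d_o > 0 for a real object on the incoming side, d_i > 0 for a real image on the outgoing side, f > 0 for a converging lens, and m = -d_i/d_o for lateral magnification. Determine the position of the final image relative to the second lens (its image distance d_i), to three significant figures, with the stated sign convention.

4.28 cm

Lens 1: 1/d_i1 = 1/f_1 - 1/d_o1 = 1/8.5 - 1/28.5 = 0.08256 cm^-1, so d_i1 = 12.113 cm.
Since 12.113 cm > 3.5 cm, the first image lies past the second lens and serves as a virtual object: d_o2 = L - d_i1 = -8.613 cm.
Lens 2: 1/d_i2 = 1/f_2 - 1/d_o2 = 1/8.5 - 1/(-8.613) = 0.23376 cm^-1, so d_i2 = 4.278 cm.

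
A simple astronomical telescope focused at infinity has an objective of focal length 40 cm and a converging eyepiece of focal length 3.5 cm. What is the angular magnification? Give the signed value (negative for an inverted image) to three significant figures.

M = -f_obj/f_eye = -40/(3.5) = -11.429.

-11.4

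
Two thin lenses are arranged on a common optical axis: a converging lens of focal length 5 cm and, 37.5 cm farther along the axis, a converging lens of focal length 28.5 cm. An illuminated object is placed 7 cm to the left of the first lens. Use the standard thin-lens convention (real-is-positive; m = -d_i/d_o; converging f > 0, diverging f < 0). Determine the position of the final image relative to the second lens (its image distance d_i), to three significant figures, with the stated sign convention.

Lens 1: 1/d_i1 = 1/f_1 - 1/d_o1 = 1/5 - 1/7 = 0.05714 cm^-1, so d_i1 = 17.500 cm.
The intermediate image is 17.500 cm to the right of lens 1, so d_o2 = L - d_i1 = 37.5 - 17.500 = 20.000 cm.
Lens 2: 1/d_i2 = 1/f_2 - 1/d_o2 = 1/28.5 - 1/(20.000) = -0.01491 cm^-1, so d_i2 = -67.059 cm.

-67.1 cm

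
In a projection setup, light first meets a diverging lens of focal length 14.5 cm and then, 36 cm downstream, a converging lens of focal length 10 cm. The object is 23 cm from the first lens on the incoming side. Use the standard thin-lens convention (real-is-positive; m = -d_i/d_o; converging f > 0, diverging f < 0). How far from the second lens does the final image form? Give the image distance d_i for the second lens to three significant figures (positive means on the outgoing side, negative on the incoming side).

Lens 1: 1/d_i1 = 1/f_1 - 1/d_o1 = 1/(-14.5) - 1/23 = -0.11244 cm^-1, so d_i1 = -8.893 cm.
The intermediate image is virtual, 8.893 cm to the left of lens 1, so d_o2 = L - d_i1 = 36 - (-8.893) = 44.893 cm.
Lens 2: 1/d_i2 = 1/f_2 - 1/d_o2 = 1/10 - 1/(44.893) = 0.07772 cm^-1, so d_i2 = 12.866 cm.

12.9 cm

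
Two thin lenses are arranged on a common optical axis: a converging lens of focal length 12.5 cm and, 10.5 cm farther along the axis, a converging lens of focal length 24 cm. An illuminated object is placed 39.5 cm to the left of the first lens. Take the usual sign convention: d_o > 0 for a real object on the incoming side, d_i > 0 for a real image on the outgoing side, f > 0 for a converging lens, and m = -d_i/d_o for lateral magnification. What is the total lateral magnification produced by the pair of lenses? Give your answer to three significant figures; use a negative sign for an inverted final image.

-0.350

First lens: d_i1 = 1/(1/12.5 - 1/39.5) = 18.287 cm.
m_1 = -(18.287)/39.5 = -0.4630.
This image would form 18.287 cm past lens 1, i.e. 7.787 cm beyond lens 2, so it is a virtual object for lens 2: d_o2 = 10.5 - 18.287 = -7.787 cm.
Second lens: d_i2 = 1/(1/24 - 1/(-7.787)) = 5.879 cm.
m_2 = -(5.879)/(-7.787) = 0.7550.
The system's lateral magnification is m_1 m_2 = (-0.4630)(0.7550) = -0.3495.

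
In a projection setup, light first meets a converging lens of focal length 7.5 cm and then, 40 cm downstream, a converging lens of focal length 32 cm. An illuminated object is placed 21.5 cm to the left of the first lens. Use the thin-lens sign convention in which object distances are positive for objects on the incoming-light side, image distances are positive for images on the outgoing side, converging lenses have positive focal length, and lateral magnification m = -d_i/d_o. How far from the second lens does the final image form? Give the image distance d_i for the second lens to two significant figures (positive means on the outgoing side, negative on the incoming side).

-260 cm

First lens: d_i1 = 1/(1/7.5 - 1/21.5) = 11.518 cm.
That image sits 28.482 cm in front of the second lens, so d_o2 = 28.482 cm.
Second lens: d_i2 = 1/(1/32 - 1/(28.482)) = -259.086 cm.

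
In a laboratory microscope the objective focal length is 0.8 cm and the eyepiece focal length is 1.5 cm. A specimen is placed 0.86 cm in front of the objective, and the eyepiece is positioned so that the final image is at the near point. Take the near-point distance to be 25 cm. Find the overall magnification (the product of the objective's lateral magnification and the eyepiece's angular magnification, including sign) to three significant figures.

Objective: 1/d_i = 1/f_obj - 1/d_o = 1/0.8 - 1/0.86 = 0.08721 cm^-1, so d_i = 11.467 cm.
m_obj = -d_i/d_o = -11.467/0.86 = -13.333.
Eyepiece angular magnification (image at near point): M_eye = 1 + D/f_e = 1 + 25/1.5 = 17.667.
Overall M = m_obj x M_eye = (-13.333)(17.667) = -235.56.

-236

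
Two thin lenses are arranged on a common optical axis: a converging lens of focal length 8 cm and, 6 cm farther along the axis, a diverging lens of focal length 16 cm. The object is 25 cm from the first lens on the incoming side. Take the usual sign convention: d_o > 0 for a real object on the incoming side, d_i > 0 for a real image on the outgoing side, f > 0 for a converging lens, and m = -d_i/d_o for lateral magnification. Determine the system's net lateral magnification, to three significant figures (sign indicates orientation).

-0.736

Applying the thin-lens equation to the first lens, 1/8 = 1/25 + 1/d_i1, which gives d_i1 = 11.765 cm.
Its lateral magnification is m_1 = -d_i1/d_o1 = -(11.765)/25 = -0.4706.
This image would form 11.765 cm past lens 1, i.e. 5.765 cm beyond lens 2, so it is a virtual object for lens 2: d_o2 = 6 - 11.765 = -5.765 cm.
Applying the thin-lens equation again with f_2 = -16 cm and d_o2 = -5.765 cm gives d_i2 = 9.011 cm.
m_2 = -(9.011)/(-5.765) = 1.5632.
The system's lateral magnification is m_1 m_2 = (-0.4706)(1.5632) = -0.7356.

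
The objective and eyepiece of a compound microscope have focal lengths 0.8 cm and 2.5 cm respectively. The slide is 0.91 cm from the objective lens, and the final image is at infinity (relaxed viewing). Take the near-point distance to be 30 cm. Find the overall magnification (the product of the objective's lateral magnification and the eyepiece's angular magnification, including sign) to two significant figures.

-87

Objective: 1/d_i = 1/f_obj - 1/d_o = 1/0.8 - 1/0.91 = 0.15110 cm^-1, so d_i = 6.618 cm.
m_obj = -d_i/d_o = -6.618/0.91 = -7.273.
Eyepiece angular magnification (image at infinity): M_eye = D/f_e = 30/2.5 = 12.000.
Overall M = m_obj x M_eye = (-7.273)(12.000) = -87.27.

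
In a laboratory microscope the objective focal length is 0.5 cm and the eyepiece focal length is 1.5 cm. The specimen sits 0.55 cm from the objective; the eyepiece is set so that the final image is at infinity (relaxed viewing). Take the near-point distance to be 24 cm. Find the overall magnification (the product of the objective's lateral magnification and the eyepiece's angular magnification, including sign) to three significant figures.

Objective: 1/d_i = 1/f_obj - 1/d_o = 1/0.5 - 1/0.55 = 0.18182 cm^-1, so d_i = 5.500 cm.
m_obj = -d_i/d_o = -5.500/0.55 = -10.000.
Eyepiece angular magnification (image at infinity): M_eye = D/f_e = 24/1.5 = 16.000.
Overall M = m_obj x M_eye = (-10.000)(16.000) = -160.00.

-160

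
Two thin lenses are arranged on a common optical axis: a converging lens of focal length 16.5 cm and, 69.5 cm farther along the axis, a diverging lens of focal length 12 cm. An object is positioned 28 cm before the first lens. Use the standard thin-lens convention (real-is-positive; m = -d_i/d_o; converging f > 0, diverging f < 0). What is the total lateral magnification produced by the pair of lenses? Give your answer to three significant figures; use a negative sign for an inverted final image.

Applying the thin-lens equation to the first lens, 1/16.5 = 1/28 + 1/d_i1, which gives d_i1 = 40.174 cm.
Its lateral magnification is m_1 = -d_i1/d_o1 = -(40.174)/28 = -1.4348.
The intermediate image is 40.174 cm to the right of lens 1, so d_o2 = L - d_i1 = 69.5 - 40.174 = 29.326 cm.
Applying the thin-lens equation again with f_2 = -12 cm and d_o2 = 29.326 cm gives d_i2 = -8.516 cm.
m_2 = -(-8.516)/(29.326) = 0.2904.
Overall magnification: m = m_1 m_2 = -0.4166.

-0.417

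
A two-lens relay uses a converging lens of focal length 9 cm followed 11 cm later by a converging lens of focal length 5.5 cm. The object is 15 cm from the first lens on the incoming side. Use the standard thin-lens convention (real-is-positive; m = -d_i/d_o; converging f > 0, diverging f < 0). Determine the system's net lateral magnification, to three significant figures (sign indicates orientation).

-0.485

Applying the thin-lens equation to the first lens, 1/9 = 1/15 + 1/d_i1, which gives d_i1 = 22.500 cm.
Its lateral magnification is m_1 = -d_i1/d_o1 = -(22.500)/15 = -1.5000.
This image would form 22.500 cm past lens 1, i.e. 11.500 cm beyond lens 2, so it is a virtual object for lens 2: d_o2 = 11 - 22.500 = -11.500 cm.
Applying the thin-lens equation again with f_2 = 5.5 cm and d_o2 = -11.500 cm gives d_i2 = 3.721 cm.
m_2 = -(3.721)/(-11.500) = 0.3235.
The system's lateral magnification is m_1 m_2 = (-1.5000)(0.3235) = -0.4853.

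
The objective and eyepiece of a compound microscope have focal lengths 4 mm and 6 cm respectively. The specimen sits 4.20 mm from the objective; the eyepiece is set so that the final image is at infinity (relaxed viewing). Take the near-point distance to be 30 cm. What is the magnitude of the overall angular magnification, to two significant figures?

Convert to cm: f_obj = 4 mm = 0.4 cm; d_o = 4.20 mm = 0.42 cm.
Objective: 1/d_i = 1/f_obj - 1/d_o = 1/0.4 - 1/0.42 = 0.11905 cm^-1, so d_i = 8.400 cm.
m_obj = -d_i/d_o = -8.400/0.42 = -20.000.
Eyepiece angular magnification (image at infinity): M_eye = D/f_e = 30/6 = 5.000.
Overall M = m_obj x M_eye = (-20.000)(5.000) = -100.00.
|M| = 100.00.

100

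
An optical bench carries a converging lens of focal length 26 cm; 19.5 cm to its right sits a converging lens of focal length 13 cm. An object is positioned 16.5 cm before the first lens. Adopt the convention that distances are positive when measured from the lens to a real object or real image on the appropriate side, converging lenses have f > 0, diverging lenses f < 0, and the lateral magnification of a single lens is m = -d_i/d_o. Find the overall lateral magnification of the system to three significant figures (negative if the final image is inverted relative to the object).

-0.689

First lens: d_i1 = 1/(1/26 - 1/16.5) = -45.158 cm.
m_1 = -(-45.158)/16.5 = 2.7368.
The intermediate image is virtual, 45.158 cm to the left of lens 1, so d_o2 = L - d_i1 = 19.5 - (-45.158) = 64.658 cm.
Second lens: d_i2 = 1/(1/13 - 1/(64.658)) = 16.272 cm.
m_2 = -(16.272)/(64.658) = -0.2517.
Overall magnification: m = m_1 m_2 = -0.6887.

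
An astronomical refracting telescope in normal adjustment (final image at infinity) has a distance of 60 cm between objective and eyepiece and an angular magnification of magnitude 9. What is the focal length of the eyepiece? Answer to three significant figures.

In normal adjustment the tube length equals f_obj + f_eye and |M| = f_obj/f_eye.
So f_obj = 9 f_eye and 9 f_eye + f_eye = 60 cm, giving f_eye = 60/10 = 6.000 cm and f_obj = 54.000 cm.

6.00 cm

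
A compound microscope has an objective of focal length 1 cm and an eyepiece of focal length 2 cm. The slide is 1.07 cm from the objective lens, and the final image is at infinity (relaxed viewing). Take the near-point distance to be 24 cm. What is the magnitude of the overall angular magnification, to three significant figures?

Objective: 1/d_i = 1/f_obj - 1/d_o = 1/1 - 1/1.07 = 0.06542 cm^-1, so d_i = 15.286 cm.
m_obj = -d_i/d_o = -15.286/1.07 = -14.286.
Eyepiece angular magnification (image at infinity): M_eye = D/f_e = 24/2 = 12.000.
Overall M = m_obj x M_eye = (-14.286)(12.000) = -171.43.
|M| = 171.43.

171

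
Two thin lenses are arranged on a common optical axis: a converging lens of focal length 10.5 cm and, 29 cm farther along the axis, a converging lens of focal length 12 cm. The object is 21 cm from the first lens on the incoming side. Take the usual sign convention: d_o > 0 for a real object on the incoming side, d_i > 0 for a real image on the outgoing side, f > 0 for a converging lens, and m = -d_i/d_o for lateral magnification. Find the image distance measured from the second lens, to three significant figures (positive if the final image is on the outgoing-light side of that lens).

Applying the thin-lens equation to the first lens, 1/10.5 = 1/21 + 1/d_i1, which gives d_i1 = 21.000 cm.
That image sits 8.000 cm in front of the second lens, so d_o2 = 8.000 cm.
Applying the thin-lens equation again with f_2 = 12 cm and d_o2 = 8.000 cm gives d_i2 = -24.000 cm.

-24.0 cm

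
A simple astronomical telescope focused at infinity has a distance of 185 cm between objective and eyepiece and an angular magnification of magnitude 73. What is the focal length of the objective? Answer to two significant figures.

In normal adjustment the tube length equals f_obj + f_eye and |M| = f_obj/f_eye.
So f_obj = 73 f_eye and 73 f_eye + f_eye = 185 cm, giving f_eye = 185/74 = 2.500 cm and f_obj = 182.500 cm.

180 cm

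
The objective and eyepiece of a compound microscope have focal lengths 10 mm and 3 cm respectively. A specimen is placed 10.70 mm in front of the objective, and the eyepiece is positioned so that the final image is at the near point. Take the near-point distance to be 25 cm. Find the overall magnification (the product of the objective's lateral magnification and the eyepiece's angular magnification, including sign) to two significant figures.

Convert to cm: f_obj = 10 mm = 1 cm; d_o = 10.70 mm = 1.07 cm.
Objective: 1/d_i = 1/f_obj - 1/d_o = 1/1 - 1/1.07 = 0.06542 cm^-1, so d_i = 15.286 cm.
m_obj = -d_i/d_o = -15.286/1.07 = -14.286.
Eyepiece angular magnification (image at near point): M_eye = 1 + D/f_e = 1 + 25/3 = 9.333.
Overall M = m_obj x M_eye = (-14.286)(9.333) = -133.33.

-130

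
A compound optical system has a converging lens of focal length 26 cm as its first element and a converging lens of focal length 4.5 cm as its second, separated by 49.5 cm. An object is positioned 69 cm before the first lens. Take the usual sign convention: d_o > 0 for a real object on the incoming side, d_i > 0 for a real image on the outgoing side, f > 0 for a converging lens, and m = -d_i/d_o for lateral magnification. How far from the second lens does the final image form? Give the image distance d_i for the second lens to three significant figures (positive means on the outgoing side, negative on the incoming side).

Applying the thin-lens equation to the first lens, 1/26 = 1/69 + 1/d_i1, which gives d_i1 = 41.721 cm.
That image sits 7.779 cm in front of the second lens, so d_o2 = 7.779 cm.
Applying the thin-lens equation again with f_2 = 4.5 cm and d_o2 = 7.779 cm gives d_i2 = 10.676 cm.

10.7 cm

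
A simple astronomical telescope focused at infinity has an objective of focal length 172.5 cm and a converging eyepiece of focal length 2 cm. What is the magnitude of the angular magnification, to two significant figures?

86

|M| = f_obj/|f_eye| = 172.5/2 = 86.250.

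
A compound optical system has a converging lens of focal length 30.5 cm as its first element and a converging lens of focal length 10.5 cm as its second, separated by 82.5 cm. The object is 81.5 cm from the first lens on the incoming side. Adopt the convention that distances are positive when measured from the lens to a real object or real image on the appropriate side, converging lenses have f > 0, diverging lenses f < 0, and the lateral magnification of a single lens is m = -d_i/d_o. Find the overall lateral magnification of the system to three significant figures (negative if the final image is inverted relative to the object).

Lens 1: 1/d_i1 = 1/f_1 - 1/d_o1 = 1/30.5 - 1/81.5 = 0.02052 cm^-1, so d_i1 = 48.740 cm.
m_1 = -(48.740)/81.5 = -0.5980.
The intermediate image is 48.740 cm to the right of lens 1, so d_o2 = L - d_i1 = 82.5 - 48.740 = 33.760 cm.
Lens 2: 1/d_i2 = 1/f_2 - 1/d_o2 = 1/10.5 - 1/(33.760) = 0.06562 cm^-1, so d_i2 = 15.240 cm.
m_2 = -(15.240)/(33.760) = -0.4514.
Total m = m_1 x m_2 = (-0.5980)(-0.4514) = 0.2700.

0.270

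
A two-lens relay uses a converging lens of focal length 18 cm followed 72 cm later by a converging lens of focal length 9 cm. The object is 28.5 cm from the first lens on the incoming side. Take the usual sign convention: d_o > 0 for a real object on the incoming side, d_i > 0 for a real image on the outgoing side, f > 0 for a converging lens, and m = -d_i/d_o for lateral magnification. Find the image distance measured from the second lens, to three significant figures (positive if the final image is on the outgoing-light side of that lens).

Applying the thin-lens equation to the first lens, 1/18 = 1/28.5 + 1/d_i1, which gives d_i1 = 48.857 cm.
Object distance for lens 2: d_o2 = 72 - 48.857 = 23.143 cm.
Applying the thin-lens equation again with f_2 = 9 cm and d_o2 = 23.143 cm gives d_i2 = 14.727 cm.

14.7 cm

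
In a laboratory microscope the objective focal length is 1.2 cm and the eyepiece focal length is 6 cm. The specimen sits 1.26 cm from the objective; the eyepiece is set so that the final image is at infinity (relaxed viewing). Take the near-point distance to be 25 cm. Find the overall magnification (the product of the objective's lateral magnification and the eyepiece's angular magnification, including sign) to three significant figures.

Objective: 1/d_i = 1/f_obj - 1/d_o = 1/1.2 - 1/1.26 = 0.03968 cm^-1, so d_i = 25.200 cm.
m_obj = -d_i/d_o = -25.200/1.26 = -20.000.
Eyepiece angular magnification (image at infinity): M_eye = D/f_e = 25/6 = 4.167.
Overall M = m_obj x M_eye = (-20.000)(4.167) = -83.33.

-83.3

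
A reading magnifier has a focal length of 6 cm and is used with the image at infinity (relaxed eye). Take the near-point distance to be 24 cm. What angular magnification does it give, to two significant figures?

M = D/f = 24/6 = 4.000.

4.0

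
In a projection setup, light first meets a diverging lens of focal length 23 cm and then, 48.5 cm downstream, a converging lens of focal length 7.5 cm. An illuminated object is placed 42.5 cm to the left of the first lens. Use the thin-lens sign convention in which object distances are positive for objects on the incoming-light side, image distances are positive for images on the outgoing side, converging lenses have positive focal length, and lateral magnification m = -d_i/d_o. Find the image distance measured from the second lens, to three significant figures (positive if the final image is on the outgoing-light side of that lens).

Lens 1: 1/d_i1 = 1/f_1 - 1/d_o1 = 1/(-23) - 1/42.5 = -0.06701 cm^-1, so d_i1 = -14.924 cm.
With d_i1 < 0 the first image is virtual and lies on the object side; the object distance for lens 2 is d_o2 = 48.5 - (-14.924) = 63.424 cm.
Lens 2: 1/d_i2 = 1/f_2 - 1/d_o2 = 1/7.5 - 1/(63.424) = 0.11757 cm^-1, so d_i2 = 8.506 cm.

8.51 cm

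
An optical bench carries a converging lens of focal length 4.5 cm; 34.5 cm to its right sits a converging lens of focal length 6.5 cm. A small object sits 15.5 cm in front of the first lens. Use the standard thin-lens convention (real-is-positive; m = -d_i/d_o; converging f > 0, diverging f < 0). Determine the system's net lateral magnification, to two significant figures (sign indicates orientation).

Applying the thin-lens equation to the first lens, 1/4.5 = 1/15.5 + 1/d_i1, which gives d_i1 = 6.341 cm.
Its lateral magnification is m_1 = -d_i1/d_o1 = -(6.341)/15.5 = -0.4091.
Object distance for lens 2: d_o2 = 34.5 - 6.341 = 28.159 cm.
Applying the thin-lens equation again with f_2 = 6.5 cm and d_o2 = 28.159 cm gives d_i2 = 8.451 cm.
m_2 = -(8.451)/(28.159) = -0.3001.
The system's lateral magnification is m_1 m_2 = (-0.4091)(-0.3001) = 0.1228.

0.12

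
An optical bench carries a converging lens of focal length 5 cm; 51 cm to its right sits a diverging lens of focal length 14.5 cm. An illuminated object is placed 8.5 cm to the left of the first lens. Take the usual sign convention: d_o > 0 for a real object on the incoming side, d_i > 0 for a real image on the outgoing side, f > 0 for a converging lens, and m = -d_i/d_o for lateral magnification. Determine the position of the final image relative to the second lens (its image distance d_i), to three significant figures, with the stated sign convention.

-10.6 cm

Applying the thin-lens equation to the first lens, 1/5 = 1/8.5 + 1/d_i1, which gives d_i1 = 12.143 cm.
Object distance for lens 2: d_o2 = 51 - 12.143 = 38.857 cm.
Applying the thin-lens equation again with f_2 = -14.5 cm and d_o2 = 38.857 cm gives d_i2 = -10.560 cm.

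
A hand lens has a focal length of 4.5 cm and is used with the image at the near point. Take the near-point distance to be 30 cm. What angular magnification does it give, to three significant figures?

7.67

M = 1 + D/f = 1 + 30/4.5 = 7.667.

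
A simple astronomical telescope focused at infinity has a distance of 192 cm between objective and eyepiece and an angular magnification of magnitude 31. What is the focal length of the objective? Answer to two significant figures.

In normal adjustment the tube length equals f_obj + f_eye and |M| = f_obj/f_eye.
So f_obj = 31 f_eye and 31 f_eye + f_eye = 192 cm, giving f_eye = 192/32 = 6.000 cm and f_obj = 186.000 cm.

190 cm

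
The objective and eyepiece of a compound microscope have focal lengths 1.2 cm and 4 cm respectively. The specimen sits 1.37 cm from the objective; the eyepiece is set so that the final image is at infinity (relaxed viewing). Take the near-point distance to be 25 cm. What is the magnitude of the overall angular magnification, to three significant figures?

44.1

Objective: 1/d_i = 1/f_obj - 1/d_o = 1/1.2 - 1/1.37 = 0.10341 cm^-1, so d_i = 9.671 cm.
m_obj = -d_i/d_o = -9.671/1.37 = -7.059.
Eyepiece angular magnification (image at infinity): M_eye = D/f_e = 25/4 = 6.250.
Overall M = m_obj x M_eye = (-7.059)(6.250) = -44.12.
|M| = 44.12.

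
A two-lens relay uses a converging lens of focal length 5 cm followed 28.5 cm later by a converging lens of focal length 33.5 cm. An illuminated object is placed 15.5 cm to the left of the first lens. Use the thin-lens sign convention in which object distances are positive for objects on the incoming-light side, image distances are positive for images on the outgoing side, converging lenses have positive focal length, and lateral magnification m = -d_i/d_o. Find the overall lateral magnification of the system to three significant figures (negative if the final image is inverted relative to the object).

Applying the thin-lens equation to the first lens, 1/5 = 1/15.5 + 1/d_i1, which gives d_i1 = 7.381 cm.
Its lateral magnification is m_1 = -d_i1/d_o1 = -(7.381)/15.5 = -0.4762.
The intermediate image is 7.381 cm to the right of lens 1, so d_o2 = L - d_i1 = 28.5 - 7.381 = 21.119 cm.
Applying the thin-lens equation again with f_2 = 33.5 cm and d_o2 = 21.119 cm gives d_i2 = -57.143 cm.
m_2 = -(-57.143)/(21.119) = 2.7058.
The system's lateral magnification is m_1 m_2 = (-0.4762)(2.7058) = -1.2885.

-1.29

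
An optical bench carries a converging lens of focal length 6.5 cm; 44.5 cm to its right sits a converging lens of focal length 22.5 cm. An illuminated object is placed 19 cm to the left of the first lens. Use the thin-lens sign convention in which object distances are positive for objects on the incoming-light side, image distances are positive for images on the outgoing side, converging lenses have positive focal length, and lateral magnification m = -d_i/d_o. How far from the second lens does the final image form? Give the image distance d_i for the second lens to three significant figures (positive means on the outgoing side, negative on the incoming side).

64.3 cm

Lens 1: 1/d_i1 = 1/f_1 - 1/d_o1 = 1/6.5 - 1/19 = 0.10121 cm^-1, so d_i1 = 9.880 cm.
Object distance for lens 2: d_o2 = 44.5 - 9.880 = 34.620 cm.
Lens 2: 1/d_i2 = 1/f_2 - 1/d_o2 = 1/22.5 - 1/(34.620) = 0.01556 cm^-1, so d_i2 = 64.270 cm.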